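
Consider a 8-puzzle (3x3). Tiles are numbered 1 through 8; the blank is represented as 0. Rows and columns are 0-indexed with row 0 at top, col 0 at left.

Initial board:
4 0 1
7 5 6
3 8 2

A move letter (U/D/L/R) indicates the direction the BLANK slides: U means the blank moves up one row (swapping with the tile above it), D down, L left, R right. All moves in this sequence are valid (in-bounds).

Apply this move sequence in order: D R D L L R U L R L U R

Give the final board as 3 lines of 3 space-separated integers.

After move 1 (D):
4 5 1
7 0 6
3 8 2

After move 2 (R):
4 5 1
7 6 0
3 8 2

After move 3 (D):
4 5 1
7 6 2
3 8 0

After move 4 (L):
4 5 1
7 6 2
3 0 8

After move 5 (L):
4 5 1
7 6 2
0 3 8

After move 6 (R):
4 5 1
7 6 2
3 0 8

After move 7 (U):
4 5 1
7 0 2
3 6 8

After move 8 (L):
4 5 1
0 7 2
3 6 8

After move 9 (R):
4 5 1
7 0 2
3 6 8

After move 10 (L):
4 5 1
0 7 2
3 6 8

After move 11 (U):
0 5 1
4 7 2
3 6 8

After move 12 (R):
5 0 1
4 7 2
3 6 8

Answer: 5 0 1
4 7 2
3 6 8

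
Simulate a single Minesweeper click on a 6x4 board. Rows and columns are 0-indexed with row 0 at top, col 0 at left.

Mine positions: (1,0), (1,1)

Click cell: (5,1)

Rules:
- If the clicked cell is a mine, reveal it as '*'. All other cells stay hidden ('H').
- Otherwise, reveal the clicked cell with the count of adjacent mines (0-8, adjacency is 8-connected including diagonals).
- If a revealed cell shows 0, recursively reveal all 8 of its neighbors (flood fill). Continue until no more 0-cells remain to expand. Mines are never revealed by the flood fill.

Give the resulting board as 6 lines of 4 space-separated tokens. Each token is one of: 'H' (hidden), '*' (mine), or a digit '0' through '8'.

H H 1 0
H H 1 0
2 2 1 0
0 0 0 0
0 0 0 0
0 0 0 0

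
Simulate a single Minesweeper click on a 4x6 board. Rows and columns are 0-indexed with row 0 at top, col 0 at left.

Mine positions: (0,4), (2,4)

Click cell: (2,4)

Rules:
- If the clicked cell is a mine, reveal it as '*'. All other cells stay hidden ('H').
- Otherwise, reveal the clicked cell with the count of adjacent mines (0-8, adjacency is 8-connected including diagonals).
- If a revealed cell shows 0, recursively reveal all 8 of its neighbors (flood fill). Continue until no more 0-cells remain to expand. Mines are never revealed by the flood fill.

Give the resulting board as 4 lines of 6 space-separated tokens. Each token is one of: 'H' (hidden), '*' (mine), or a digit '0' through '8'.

H H H H H H
H H H H H H
H H H H * H
H H H H H H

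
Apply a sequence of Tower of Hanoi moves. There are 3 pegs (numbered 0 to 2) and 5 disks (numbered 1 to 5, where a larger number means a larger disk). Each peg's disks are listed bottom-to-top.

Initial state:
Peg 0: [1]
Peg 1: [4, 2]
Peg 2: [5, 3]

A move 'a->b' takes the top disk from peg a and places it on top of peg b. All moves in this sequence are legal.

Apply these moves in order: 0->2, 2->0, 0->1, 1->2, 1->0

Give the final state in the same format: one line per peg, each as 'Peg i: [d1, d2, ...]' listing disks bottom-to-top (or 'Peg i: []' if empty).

After move 1 (0->2):
Peg 0: []
Peg 1: [4, 2]
Peg 2: [5, 3, 1]

After move 2 (2->0):
Peg 0: [1]
Peg 1: [4, 2]
Peg 2: [5, 3]

After move 3 (0->1):
Peg 0: []
Peg 1: [4, 2, 1]
Peg 2: [5, 3]

After move 4 (1->2):
Peg 0: []
Peg 1: [4, 2]
Peg 2: [5, 3, 1]

After move 5 (1->0):
Peg 0: [2]
Peg 1: [4]
Peg 2: [5, 3, 1]

Answer: Peg 0: [2]
Peg 1: [4]
Peg 2: [5, 3, 1]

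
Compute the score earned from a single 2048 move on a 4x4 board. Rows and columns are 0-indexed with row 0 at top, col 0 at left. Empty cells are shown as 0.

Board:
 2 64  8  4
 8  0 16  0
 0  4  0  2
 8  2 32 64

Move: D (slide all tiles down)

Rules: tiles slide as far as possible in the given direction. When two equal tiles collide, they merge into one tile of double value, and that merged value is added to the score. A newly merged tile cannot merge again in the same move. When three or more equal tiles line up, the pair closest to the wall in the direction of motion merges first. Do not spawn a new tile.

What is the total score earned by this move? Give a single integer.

Answer: 16

Derivation:
Slide down:
col 0: [2, 8, 0, 8] -> [0, 0, 2, 16]  score +16 (running 16)
col 1: [64, 0, 4, 2] -> [0, 64, 4, 2]  score +0 (running 16)
col 2: [8, 16, 0, 32] -> [0, 8, 16, 32]  score +0 (running 16)
col 3: [4, 0, 2, 64] -> [0, 4, 2, 64]  score +0 (running 16)
Board after move:
 0  0  0  0
 0 64  8  4
 2  4 16  2
16  2 32 64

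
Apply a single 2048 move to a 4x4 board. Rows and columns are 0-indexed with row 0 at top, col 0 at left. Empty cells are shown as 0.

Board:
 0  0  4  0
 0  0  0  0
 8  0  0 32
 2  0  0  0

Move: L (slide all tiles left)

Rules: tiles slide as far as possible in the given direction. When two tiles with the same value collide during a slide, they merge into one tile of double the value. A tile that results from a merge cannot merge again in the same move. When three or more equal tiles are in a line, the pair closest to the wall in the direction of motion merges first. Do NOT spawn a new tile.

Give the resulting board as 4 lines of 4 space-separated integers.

Answer:  4  0  0  0
 0  0  0  0
 8 32  0  0
 2  0  0  0

Derivation:
Slide left:
row 0: [0, 0, 4, 0] -> [4, 0, 0, 0]
row 1: [0, 0, 0, 0] -> [0, 0, 0, 0]
row 2: [8, 0, 0, 32] -> [8, 32, 0, 0]
row 3: [2, 0, 0, 0] -> [2, 0, 0, 0]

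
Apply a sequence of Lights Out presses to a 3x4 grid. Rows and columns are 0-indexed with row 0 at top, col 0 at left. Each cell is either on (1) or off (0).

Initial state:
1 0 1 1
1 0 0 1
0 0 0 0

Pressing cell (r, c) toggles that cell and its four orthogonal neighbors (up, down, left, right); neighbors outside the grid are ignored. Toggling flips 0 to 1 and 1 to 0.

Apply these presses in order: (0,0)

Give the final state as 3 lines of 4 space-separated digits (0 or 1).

After press 1 at (0,0):
0 1 1 1
0 0 0 1
0 0 0 0

Answer: 0 1 1 1
0 0 0 1
0 0 0 0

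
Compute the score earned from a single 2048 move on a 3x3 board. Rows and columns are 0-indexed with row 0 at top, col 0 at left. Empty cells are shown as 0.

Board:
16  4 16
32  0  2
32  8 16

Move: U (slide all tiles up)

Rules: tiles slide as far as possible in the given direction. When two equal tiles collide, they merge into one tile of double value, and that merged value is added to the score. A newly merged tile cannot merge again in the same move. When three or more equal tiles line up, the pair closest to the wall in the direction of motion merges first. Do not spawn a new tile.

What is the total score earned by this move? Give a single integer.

Slide up:
col 0: [16, 32, 32] -> [16, 64, 0]  score +64 (running 64)
col 1: [4, 0, 8] -> [4, 8, 0]  score +0 (running 64)
col 2: [16, 2, 16] -> [16, 2, 16]  score +0 (running 64)
Board after move:
16  4 16
64  8  2
 0  0 16

Answer: 64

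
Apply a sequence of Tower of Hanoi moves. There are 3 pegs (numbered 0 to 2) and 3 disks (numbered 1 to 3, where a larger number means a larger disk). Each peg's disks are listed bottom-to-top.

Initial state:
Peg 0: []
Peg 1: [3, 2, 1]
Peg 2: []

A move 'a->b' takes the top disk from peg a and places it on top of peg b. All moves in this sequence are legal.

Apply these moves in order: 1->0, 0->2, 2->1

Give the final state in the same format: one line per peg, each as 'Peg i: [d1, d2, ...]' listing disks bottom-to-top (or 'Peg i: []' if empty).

After move 1 (1->0):
Peg 0: [1]
Peg 1: [3, 2]
Peg 2: []

After move 2 (0->2):
Peg 0: []
Peg 1: [3, 2]
Peg 2: [1]

After move 3 (2->1):
Peg 0: []
Peg 1: [3, 2, 1]
Peg 2: []

Answer: Peg 0: []
Peg 1: [3, 2, 1]
Peg 2: []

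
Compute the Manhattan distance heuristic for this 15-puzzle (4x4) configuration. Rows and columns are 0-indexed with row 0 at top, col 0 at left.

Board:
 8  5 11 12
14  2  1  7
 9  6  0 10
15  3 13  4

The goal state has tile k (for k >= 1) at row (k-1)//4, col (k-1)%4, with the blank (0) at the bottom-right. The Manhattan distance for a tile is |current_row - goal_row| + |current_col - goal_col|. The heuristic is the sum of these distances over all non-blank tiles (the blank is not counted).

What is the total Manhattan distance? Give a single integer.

Tile 8: (0,0)->(1,3) = 4
Tile 5: (0,1)->(1,0) = 2
Tile 11: (0,2)->(2,2) = 2
Tile 12: (0,3)->(2,3) = 2
Tile 14: (1,0)->(3,1) = 3
Tile 2: (1,1)->(0,1) = 1
Tile 1: (1,2)->(0,0) = 3
Tile 7: (1,3)->(1,2) = 1
Tile 9: (2,0)->(2,0) = 0
Tile 6: (2,1)->(1,1) = 1
Tile 10: (2,3)->(2,1) = 2
Tile 15: (3,0)->(3,2) = 2
Tile 3: (3,1)->(0,2) = 4
Tile 13: (3,2)->(3,0) = 2
Tile 4: (3,3)->(0,3) = 3
Sum: 4 + 2 + 2 + 2 + 3 + 1 + 3 + 1 + 0 + 1 + 2 + 2 + 4 + 2 + 3 = 32

Answer: 32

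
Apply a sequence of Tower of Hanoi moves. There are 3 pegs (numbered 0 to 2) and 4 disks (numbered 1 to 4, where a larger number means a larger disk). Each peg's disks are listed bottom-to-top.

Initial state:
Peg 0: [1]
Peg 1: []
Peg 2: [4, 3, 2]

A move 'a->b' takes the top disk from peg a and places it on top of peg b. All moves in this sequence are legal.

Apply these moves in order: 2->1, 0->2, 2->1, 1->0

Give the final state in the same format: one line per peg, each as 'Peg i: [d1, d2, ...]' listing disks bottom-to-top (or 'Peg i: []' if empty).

After move 1 (2->1):
Peg 0: [1]
Peg 1: [2]
Peg 2: [4, 3]

After move 2 (0->2):
Peg 0: []
Peg 1: [2]
Peg 2: [4, 3, 1]

After move 3 (2->1):
Peg 0: []
Peg 1: [2, 1]
Peg 2: [4, 3]

After move 4 (1->0):
Peg 0: [1]
Peg 1: [2]
Peg 2: [4, 3]

Answer: Peg 0: [1]
Peg 1: [2]
Peg 2: [4, 3]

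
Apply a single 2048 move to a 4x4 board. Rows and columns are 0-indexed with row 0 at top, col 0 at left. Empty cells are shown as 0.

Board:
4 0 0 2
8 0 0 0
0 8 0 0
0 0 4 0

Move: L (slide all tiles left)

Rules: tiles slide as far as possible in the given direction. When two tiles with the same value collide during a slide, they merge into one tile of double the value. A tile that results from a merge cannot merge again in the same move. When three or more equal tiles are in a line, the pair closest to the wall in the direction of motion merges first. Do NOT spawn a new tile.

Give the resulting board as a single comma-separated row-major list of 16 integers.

Answer: 4, 2, 0, 0, 8, 0, 0, 0, 8, 0, 0, 0, 4, 0, 0, 0

Derivation:
Slide left:
row 0: [4, 0, 0, 2] -> [4, 2, 0, 0]
row 1: [8, 0, 0, 0] -> [8, 0, 0, 0]
row 2: [0, 8, 0, 0] -> [8, 0, 0, 0]
row 3: [0, 0, 4, 0] -> [4, 0, 0, 0]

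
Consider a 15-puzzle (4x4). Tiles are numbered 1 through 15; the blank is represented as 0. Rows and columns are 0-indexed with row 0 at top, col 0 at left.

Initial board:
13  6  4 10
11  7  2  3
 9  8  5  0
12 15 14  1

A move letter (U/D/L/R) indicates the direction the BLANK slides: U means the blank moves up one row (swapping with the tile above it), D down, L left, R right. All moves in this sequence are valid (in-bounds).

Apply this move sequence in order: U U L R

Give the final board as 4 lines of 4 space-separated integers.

After move 1 (U):
13  6  4 10
11  7  2  0
 9  8  5  3
12 15 14  1

After move 2 (U):
13  6  4  0
11  7  2 10
 9  8  5  3
12 15 14  1

After move 3 (L):
13  6  0  4
11  7  2 10
 9  8  5  3
12 15 14  1

After move 4 (R):
13  6  4  0
11  7  2 10
 9  8  5  3
12 15 14  1

Answer: 13  6  4  0
11  7  2 10
 9  8  5  3
12 15 14  1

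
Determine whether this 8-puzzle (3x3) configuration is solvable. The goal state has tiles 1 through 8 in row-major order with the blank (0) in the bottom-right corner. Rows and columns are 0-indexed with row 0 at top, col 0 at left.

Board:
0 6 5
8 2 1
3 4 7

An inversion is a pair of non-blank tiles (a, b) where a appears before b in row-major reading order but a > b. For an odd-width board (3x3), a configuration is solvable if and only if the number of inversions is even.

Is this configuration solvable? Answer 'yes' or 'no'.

Answer: no

Derivation:
Inversions (pairs i<j in row-major order where tile[i] > tile[j] > 0): 15
15 is odd, so the puzzle is not solvable.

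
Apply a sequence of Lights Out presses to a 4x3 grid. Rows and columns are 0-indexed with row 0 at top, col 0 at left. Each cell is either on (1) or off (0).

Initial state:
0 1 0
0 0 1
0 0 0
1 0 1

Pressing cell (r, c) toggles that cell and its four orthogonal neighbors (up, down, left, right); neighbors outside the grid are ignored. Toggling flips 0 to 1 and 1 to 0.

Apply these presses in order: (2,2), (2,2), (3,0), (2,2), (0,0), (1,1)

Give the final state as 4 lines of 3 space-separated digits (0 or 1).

Answer: 1 1 0
0 1 1
1 0 1
0 1 0

Derivation:
After press 1 at (2,2):
0 1 0
0 0 0
0 1 1
1 0 0

After press 2 at (2,2):
0 1 0
0 0 1
0 0 0
1 0 1

After press 3 at (3,0):
0 1 0
0 0 1
1 0 0
0 1 1

After press 4 at (2,2):
0 1 0
0 0 0
1 1 1
0 1 0

After press 5 at (0,0):
1 0 0
1 0 0
1 1 1
0 1 0

After press 6 at (1,1):
1 1 0
0 1 1
1 0 1
0 1 0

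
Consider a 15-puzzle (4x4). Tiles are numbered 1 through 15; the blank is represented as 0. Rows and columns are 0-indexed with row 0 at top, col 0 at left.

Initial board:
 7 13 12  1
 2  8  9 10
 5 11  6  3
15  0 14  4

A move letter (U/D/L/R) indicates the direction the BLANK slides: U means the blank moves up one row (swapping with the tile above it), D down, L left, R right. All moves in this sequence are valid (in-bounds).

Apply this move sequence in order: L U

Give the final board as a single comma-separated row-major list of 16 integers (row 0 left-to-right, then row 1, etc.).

Answer: 7, 13, 12, 1, 2, 8, 9, 10, 0, 11, 6, 3, 5, 15, 14, 4

Derivation:
After move 1 (L):
 7 13 12  1
 2  8  9 10
 5 11  6  3
 0 15 14  4

After move 2 (U):
 7 13 12  1
 2  8  9 10
 0 11  6  3
 5 15 14  4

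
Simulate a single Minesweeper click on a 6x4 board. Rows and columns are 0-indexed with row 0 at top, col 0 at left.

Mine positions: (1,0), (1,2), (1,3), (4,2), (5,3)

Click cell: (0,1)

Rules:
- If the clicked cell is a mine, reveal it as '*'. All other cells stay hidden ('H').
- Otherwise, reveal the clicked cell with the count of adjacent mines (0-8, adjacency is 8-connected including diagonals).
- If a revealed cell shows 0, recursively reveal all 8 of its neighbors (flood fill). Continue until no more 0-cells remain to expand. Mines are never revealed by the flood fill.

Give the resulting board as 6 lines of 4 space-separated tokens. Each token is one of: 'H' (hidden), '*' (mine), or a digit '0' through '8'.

H 2 H H
H H H H
H H H H
H H H H
H H H H
H H H H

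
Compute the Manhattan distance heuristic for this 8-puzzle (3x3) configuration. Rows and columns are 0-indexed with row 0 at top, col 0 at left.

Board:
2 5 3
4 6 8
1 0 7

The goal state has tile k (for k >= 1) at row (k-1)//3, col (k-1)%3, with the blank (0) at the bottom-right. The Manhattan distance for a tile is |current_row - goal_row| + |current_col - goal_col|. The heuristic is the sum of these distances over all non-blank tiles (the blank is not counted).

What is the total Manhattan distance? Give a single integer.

Answer: 9

Derivation:
Tile 2: (0,0)->(0,1) = 1
Tile 5: (0,1)->(1,1) = 1
Tile 3: (0,2)->(0,2) = 0
Tile 4: (1,0)->(1,0) = 0
Tile 6: (1,1)->(1,2) = 1
Tile 8: (1,2)->(2,1) = 2
Tile 1: (2,0)->(0,0) = 2
Tile 7: (2,2)->(2,0) = 2
Sum: 1 + 1 + 0 + 0 + 1 + 2 + 2 + 2 = 9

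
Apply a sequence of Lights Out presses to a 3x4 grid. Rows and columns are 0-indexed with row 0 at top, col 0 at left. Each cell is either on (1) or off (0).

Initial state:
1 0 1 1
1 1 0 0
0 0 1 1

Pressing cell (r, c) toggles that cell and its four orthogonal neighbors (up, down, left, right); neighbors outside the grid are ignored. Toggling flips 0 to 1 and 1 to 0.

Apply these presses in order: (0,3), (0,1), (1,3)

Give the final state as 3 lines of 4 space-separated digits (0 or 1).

After press 1 at (0,3):
1 0 0 0
1 1 0 1
0 0 1 1

After press 2 at (0,1):
0 1 1 0
1 0 0 1
0 0 1 1

After press 3 at (1,3):
0 1 1 1
1 0 1 0
0 0 1 0

Answer: 0 1 1 1
1 0 1 0
0 0 1 0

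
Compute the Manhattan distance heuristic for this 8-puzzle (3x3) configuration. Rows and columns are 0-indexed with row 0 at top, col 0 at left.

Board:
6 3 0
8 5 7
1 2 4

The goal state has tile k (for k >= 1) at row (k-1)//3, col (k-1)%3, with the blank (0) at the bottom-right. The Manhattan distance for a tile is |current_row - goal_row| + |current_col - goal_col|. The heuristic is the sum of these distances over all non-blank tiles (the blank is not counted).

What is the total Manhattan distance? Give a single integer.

Tile 6: at (0,0), goal (1,2), distance |0-1|+|0-2| = 3
Tile 3: at (0,1), goal (0,2), distance |0-0|+|1-2| = 1
Tile 8: at (1,0), goal (2,1), distance |1-2|+|0-1| = 2
Tile 5: at (1,1), goal (1,1), distance |1-1|+|1-1| = 0
Tile 7: at (1,2), goal (2,0), distance |1-2|+|2-0| = 3
Tile 1: at (2,0), goal (0,0), distance |2-0|+|0-0| = 2
Tile 2: at (2,1), goal (0,1), distance |2-0|+|1-1| = 2
Tile 4: at (2,2), goal (1,0), distance |2-1|+|2-0| = 3
Sum: 3 + 1 + 2 + 0 + 3 + 2 + 2 + 3 = 16

Answer: 16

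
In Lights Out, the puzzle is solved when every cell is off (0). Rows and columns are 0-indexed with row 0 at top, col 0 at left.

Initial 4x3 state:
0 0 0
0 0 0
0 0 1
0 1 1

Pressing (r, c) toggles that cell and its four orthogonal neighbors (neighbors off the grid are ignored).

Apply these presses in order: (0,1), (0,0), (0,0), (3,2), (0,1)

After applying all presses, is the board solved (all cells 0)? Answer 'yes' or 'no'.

Answer: yes

Derivation:
After press 1 at (0,1):
1 1 1
0 1 0
0 0 1
0 1 1

After press 2 at (0,0):
0 0 1
1 1 0
0 0 1
0 1 1

After press 3 at (0,0):
1 1 1
0 1 0
0 0 1
0 1 1

After press 4 at (3,2):
1 1 1
0 1 0
0 0 0
0 0 0

After press 5 at (0,1):
0 0 0
0 0 0
0 0 0
0 0 0

Lights still on: 0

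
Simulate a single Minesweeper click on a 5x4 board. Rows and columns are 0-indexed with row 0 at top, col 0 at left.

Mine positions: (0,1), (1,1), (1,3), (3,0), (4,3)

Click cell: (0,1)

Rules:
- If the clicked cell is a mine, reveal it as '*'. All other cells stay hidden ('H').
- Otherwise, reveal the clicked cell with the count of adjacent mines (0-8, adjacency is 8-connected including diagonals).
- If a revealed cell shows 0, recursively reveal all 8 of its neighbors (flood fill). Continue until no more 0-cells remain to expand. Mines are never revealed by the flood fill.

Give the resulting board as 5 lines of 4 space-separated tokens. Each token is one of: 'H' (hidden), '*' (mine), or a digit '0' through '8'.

H * H H
H H H H
H H H H
H H H H
H H H H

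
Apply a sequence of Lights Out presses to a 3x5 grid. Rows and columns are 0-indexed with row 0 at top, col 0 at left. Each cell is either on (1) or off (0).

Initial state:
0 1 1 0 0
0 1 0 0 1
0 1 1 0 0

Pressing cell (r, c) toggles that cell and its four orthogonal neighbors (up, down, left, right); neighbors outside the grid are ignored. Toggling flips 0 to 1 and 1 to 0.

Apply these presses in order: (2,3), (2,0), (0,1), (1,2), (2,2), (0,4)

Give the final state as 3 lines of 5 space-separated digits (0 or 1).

Answer: 1 0 1 1 1
1 1 0 0 0
1 1 0 0 1

Derivation:
After press 1 at (2,3):
0 1 1 0 0
0 1 0 1 1
0 1 0 1 1

After press 2 at (2,0):
0 1 1 0 0
1 1 0 1 1
1 0 0 1 1

After press 3 at (0,1):
1 0 0 0 0
1 0 0 1 1
1 0 0 1 1

After press 4 at (1,2):
1 0 1 0 0
1 1 1 0 1
1 0 1 1 1

After press 5 at (2,2):
1 0 1 0 0
1 1 0 0 1
1 1 0 0 1

After press 6 at (0,4):
1 0 1 1 1
1 1 0 0 0
1 1 0 0 1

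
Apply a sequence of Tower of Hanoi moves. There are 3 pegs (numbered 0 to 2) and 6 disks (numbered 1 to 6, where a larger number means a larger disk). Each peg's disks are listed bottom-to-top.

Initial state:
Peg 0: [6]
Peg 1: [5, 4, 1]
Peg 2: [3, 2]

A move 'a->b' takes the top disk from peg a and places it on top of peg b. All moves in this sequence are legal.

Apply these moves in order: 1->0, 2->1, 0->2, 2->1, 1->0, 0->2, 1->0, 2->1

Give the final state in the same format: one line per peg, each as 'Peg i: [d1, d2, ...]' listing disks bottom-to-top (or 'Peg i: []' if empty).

Answer: Peg 0: [6, 2]
Peg 1: [5, 4, 1]
Peg 2: [3]

Derivation:
After move 1 (1->0):
Peg 0: [6, 1]
Peg 1: [5, 4]
Peg 2: [3, 2]

After move 2 (2->1):
Peg 0: [6, 1]
Peg 1: [5, 4, 2]
Peg 2: [3]

After move 3 (0->2):
Peg 0: [6]
Peg 1: [5, 4, 2]
Peg 2: [3, 1]

After move 4 (2->1):
Peg 0: [6]
Peg 1: [5, 4, 2, 1]
Peg 2: [3]

After move 5 (1->0):
Peg 0: [6, 1]
Peg 1: [5, 4, 2]
Peg 2: [3]

After move 6 (0->2):
Peg 0: [6]
Peg 1: [5, 4, 2]
Peg 2: [3, 1]

After move 7 (1->0):
Peg 0: [6, 2]
Peg 1: [5, 4]
Peg 2: [3, 1]

After move 8 (2->1):
Peg 0: [6, 2]
Peg 1: [5, 4, 1]
Peg 2: [3]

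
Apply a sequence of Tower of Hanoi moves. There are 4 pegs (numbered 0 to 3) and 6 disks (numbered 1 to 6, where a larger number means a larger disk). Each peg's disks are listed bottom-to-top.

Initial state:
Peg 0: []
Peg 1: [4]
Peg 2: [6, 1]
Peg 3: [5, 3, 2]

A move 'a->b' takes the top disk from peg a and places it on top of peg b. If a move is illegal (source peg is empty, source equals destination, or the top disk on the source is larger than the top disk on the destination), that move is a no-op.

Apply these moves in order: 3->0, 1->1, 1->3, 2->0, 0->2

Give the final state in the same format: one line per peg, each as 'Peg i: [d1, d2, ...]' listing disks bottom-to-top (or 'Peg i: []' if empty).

After move 1 (3->0):
Peg 0: [2]
Peg 1: [4]
Peg 2: [6, 1]
Peg 3: [5, 3]

After move 2 (1->1):
Peg 0: [2]
Peg 1: [4]
Peg 2: [6, 1]
Peg 3: [5, 3]

After move 3 (1->3):
Peg 0: [2]
Peg 1: [4]
Peg 2: [6, 1]
Peg 3: [5, 3]

After move 4 (2->0):
Peg 0: [2, 1]
Peg 1: [4]
Peg 2: [6]
Peg 3: [5, 3]

After move 5 (0->2):
Peg 0: [2]
Peg 1: [4]
Peg 2: [6, 1]
Peg 3: [5, 3]

Answer: Peg 0: [2]
Peg 1: [4]
Peg 2: [6, 1]
Peg 3: [5, 3]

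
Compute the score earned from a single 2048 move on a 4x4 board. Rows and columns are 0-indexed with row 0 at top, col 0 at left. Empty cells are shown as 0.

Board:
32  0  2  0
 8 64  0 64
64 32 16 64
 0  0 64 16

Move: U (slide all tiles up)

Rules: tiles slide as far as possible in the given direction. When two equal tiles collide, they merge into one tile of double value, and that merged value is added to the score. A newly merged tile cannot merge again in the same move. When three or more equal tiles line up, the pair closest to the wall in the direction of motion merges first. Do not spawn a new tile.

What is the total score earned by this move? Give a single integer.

Answer: 128

Derivation:
Slide up:
col 0: [32, 8, 64, 0] -> [32, 8, 64, 0]  score +0 (running 0)
col 1: [0, 64, 32, 0] -> [64, 32, 0, 0]  score +0 (running 0)
col 2: [2, 0, 16, 64] -> [2, 16, 64, 0]  score +0 (running 0)
col 3: [0, 64, 64, 16] -> [128, 16, 0, 0]  score +128 (running 128)
Board after move:
 32  64   2 128
  8  32  16  16
 64   0  64   0
  0   0   0   0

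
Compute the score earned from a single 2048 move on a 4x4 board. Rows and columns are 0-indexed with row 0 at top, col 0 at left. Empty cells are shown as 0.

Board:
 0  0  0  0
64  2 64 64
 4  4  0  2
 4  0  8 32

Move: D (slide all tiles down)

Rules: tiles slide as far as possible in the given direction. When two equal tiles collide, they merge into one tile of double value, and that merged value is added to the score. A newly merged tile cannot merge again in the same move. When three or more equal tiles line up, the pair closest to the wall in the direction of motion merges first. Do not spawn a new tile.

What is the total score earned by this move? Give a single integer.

Slide down:
col 0: [0, 64, 4, 4] -> [0, 0, 64, 8]  score +8 (running 8)
col 1: [0, 2, 4, 0] -> [0, 0, 2, 4]  score +0 (running 8)
col 2: [0, 64, 0, 8] -> [0, 0, 64, 8]  score +0 (running 8)
col 3: [0, 64, 2, 32] -> [0, 64, 2, 32]  score +0 (running 8)
Board after move:
 0  0  0  0
 0  0  0 64
64  2 64  2
 8  4  8 32

Answer: 8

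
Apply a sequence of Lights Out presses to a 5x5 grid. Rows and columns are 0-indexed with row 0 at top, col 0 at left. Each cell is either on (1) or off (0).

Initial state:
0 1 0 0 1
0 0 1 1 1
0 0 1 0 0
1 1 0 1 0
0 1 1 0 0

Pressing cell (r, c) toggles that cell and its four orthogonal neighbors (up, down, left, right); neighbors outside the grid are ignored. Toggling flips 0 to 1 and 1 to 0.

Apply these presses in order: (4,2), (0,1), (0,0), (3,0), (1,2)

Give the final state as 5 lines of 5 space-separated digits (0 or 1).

Answer: 0 1 0 0 1
1 0 0 0 1
1 0 0 0 0
0 0 1 1 0
1 0 0 1 0

Derivation:
After press 1 at (4,2):
0 1 0 0 1
0 0 1 1 1
0 0 1 0 0
1 1 1 1 0
0 0 0 1 0

After press 2 at (0,1):
1 0 1 0 1
0 1 1 1 1
0 0 1 0 0
1 1 1 1 0
0 0 0 1 0

After press 3 at (0,0):
0 1 1 0 1
1 1 1 1 1
0 0 1 0 0
1 1 1 1 0
0 0 0 1 0

After press 4 at (3,0):
0 1 1 0 1
1 1 1 1 1
1 0 1 0 0
0 0 1 1 0
1 0 0 1 0

After press 5 at (1,2):
0 1 0 0 1
1 0 0 0 1
1 0 0 0 0
0 0 1 1 0
1 0 0 1 0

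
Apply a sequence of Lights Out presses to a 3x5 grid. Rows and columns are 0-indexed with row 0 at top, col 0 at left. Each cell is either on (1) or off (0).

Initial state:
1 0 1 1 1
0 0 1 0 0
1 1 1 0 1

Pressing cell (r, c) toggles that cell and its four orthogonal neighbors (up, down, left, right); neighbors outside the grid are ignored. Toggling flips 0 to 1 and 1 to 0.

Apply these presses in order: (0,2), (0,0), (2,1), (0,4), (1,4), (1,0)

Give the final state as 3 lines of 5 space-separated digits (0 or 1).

Answer: 1 0 0 1 1
0 0 0 1 0
1 0 0 0 0

Derivation:
After press 1 at (0,2):
1 1 0 0 1
0 0 0 0 0
1 1 1 0 1

After press 2 at (0,0):
0 0 0 0 1
1 0 0 0 0
1 1 1 0 1

After press 3 at (2,1):
0 0 0 0 1
1 1 0 0 0
0 0 0 0 1

After press 4 at (0,4):
0 0 0 1 0
1 1 0 0 1
0 0 0 0 1

After press 5 at (1,4):
0 0 0 1 1
1 1 0 1 0
0 0 0 0 0

After press 6 at (1,0):
1 0 0 1 1
0 0 0 1 0
1 0 0 0 0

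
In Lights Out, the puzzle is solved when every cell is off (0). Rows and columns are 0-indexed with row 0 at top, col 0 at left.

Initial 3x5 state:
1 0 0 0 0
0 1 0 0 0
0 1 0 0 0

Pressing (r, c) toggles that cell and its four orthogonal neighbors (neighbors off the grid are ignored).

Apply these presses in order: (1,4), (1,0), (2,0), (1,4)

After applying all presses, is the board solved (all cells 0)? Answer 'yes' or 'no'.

After press 1 at (1,4):
1 0 0 0 1
0 1 0 1 1
0 1 0 0 1

After press 2 at (1,0):
0 0 0 0 1
1 0 0 1 1
1 1 0 0 1

After press 3 at (2,0):
0 0 0 0 1
0 0 0 1 1
0 0 0 0 1

After press 4 at (1,4):
0 0 0 0 0
0 0 0 0 0
0 0 0 0 0

Lights still on: 0

Answer: yes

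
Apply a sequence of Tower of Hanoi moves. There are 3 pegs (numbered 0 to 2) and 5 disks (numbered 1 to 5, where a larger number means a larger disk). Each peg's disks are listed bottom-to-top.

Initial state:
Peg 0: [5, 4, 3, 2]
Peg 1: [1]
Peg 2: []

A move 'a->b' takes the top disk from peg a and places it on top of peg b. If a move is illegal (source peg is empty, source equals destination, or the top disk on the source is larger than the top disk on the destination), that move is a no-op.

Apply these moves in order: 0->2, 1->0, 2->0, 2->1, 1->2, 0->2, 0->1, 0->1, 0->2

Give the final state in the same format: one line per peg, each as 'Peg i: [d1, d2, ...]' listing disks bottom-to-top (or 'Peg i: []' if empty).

Answer: Peg 0: [5, 4]
Peg 1: [3]
Peg 2: [2, 1]

Derivation:
After move 1 (0->2):
Peg 0: [5, 4, 3]
Peg 1: [1]
Peg 2: [2]

After move 2 (1->0):
Peg 0: [5, 4, 3, 1]
Peg 1: []
Peg 2: [2]

After move 3 (2->0):
Peg 0: [5, 4, 3, 1]
Peg 1: []
Peg 2: [2]

After move 4 (2->1):
Peg 0: [5, 4, 3, 1]
Peg 1: [2]
Peg 2: []

After move 5 (1->2):
Peg 0: [5, 4, 3, 1]
Peg 1: []
Peg 2: [2]

After move 6 (0->2):
Peg 0: [5, 4, 3]
Peg 1: []
Peg 2: [2, 1]

After move 7 (0->1):
Peg 0: [5, 4]
Peg 1: [3]
Peg 2: [2, 1]

After move 8 (0->1):
Peg 0: [5, 4]
Peg 1: [3]
Peg 2: [2, 1]

After move 9 (0->2):
Peg 0: [5, 4]
Peg 1: [3]
Peg 2: [2, 1]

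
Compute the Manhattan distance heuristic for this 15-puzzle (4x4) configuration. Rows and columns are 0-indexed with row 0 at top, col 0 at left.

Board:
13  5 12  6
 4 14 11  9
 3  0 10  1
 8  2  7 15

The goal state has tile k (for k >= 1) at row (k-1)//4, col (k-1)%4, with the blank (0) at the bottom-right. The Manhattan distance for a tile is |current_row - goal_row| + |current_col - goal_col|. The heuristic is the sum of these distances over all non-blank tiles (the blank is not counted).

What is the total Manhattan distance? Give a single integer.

Answer: 43

Derivation:
Tile 13: (0,0)->(3,0) = 3
Tile 5: (0,1)->(1,0) = 2
Tile 12: (0,2)->(2,3) = 3
Tile 6: (0,3)->(1,1) = 3
Tile 4: (1,0)->(0,3) = 4
Tile 14: (1,1)->(3,1) = 2
Tile 11: (1,2)->(2,2) = 1
Tile 9: (1,3)->(2,0) = 4
Tile 3: (2,0)->(0,2) = 4
Tile 10: (2,2)->(2,1) = 1
Tile 1: (2,3)->(0,0) = 5
Tile 8: (3,0)->(1,3) = 5
Tile 2: (3,1)->(0,1) = 3
Tile 7: (3,2)->(1,2) = 2
Tile 15: (3,3)->(3,2) = 1
Sum: 3 + 2 + 3 + 3 + 4 + 2 + 1 + 4 + 4 + 1 + 5 + 5 + 3 + 2 + 1 = 43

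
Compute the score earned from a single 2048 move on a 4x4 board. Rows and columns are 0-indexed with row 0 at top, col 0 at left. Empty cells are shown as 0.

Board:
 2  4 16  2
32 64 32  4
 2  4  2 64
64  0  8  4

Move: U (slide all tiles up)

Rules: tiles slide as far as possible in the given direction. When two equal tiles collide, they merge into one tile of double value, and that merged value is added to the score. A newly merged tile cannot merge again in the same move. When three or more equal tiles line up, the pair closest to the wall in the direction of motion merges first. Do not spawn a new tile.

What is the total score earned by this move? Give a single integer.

Answer: 0

Derivation:
Slide up:
col 0: [2, 32, 2, 64] -> [2, 32, 2, 64]  score +0 (running 0)
col 1: [4, 64, 4, 0] -> [4, 64, 4, 0]  score +0 (running 0)
col 2: [16, 32, 2, 8] -> [16, 32, 2, 8]  score +0 (running 0)
col 3: [2, 4, 64, 4] -> [2, 4, 64, 4]  score +0 (running 0)
Board after move:
 2  4 16  2
32 64 32  4
 2  4  2 64
64  0  8  4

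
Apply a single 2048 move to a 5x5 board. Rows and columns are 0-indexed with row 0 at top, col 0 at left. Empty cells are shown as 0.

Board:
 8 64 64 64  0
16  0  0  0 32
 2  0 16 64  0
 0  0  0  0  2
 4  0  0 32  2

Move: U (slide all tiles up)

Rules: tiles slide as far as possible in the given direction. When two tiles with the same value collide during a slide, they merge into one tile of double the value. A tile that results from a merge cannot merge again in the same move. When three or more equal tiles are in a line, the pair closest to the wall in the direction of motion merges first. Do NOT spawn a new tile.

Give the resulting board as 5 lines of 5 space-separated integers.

Answer:   8  64  64 128  32
 16   0  16  32   4
  2   0   0   0   0
  4   0   0   0   0
  0   0   0   0   0

Derivation:
Slide up:
col 0: [8, 16, 2, 0, 4] -> [8, 16, 2, 4, 0]
col 1: [64, 0, 0, 0, 0] -> [64, 0, 0, 0, 0]
col 2: [64, 0, 16, 0, 0] -> [64, 16, 0, 0, 0]
col 3: [64, 0, 64, 0, 32] -> [128, 32, 0, 0, 0]
col 4: [0, 32, 0, 2, 2] -> [32, 4, 0, 0, 0]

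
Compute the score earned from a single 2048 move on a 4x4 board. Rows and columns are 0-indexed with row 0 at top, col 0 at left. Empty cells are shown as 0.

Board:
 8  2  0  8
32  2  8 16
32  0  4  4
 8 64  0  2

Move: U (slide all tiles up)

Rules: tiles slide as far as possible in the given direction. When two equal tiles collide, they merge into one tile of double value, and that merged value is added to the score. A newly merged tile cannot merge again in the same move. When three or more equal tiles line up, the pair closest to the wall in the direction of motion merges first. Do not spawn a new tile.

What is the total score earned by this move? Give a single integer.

Slide up:
col 0: [8, 32, 32, 8] -> [8, 64, 8, 0]  score +64 (running 64)
col 1: [2, 2, 0, 64] -> [4, 64, 0, 0]  score +4 (running 68)
col 2: [0, 8, 4, 0] -> [8, 4, 0, 0]  score +0 (running 68)
col 3: [8, 16, 4, 2] -> [8, 16, 4, 2]  score +0 (running 68)
Board after move:
 8  4  8  8
64 64  4 16
 8  0  0  4
 0  0  0  2

Answer: 68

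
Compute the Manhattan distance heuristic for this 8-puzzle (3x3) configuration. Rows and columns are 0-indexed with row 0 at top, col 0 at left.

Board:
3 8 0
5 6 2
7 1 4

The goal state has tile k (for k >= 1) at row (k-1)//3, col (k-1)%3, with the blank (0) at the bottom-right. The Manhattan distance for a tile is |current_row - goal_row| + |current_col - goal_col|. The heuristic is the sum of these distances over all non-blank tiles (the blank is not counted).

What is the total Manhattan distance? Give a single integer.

Answer: 14

Derivation:
Tile 3: at (0,0), goal (0,2), distance |0-0|+|0-2| = 2
Tile 8: at (0,1), goal (2,1), distance |0-2|+|1-1| = 2
Tile 5: at (1,0), goal (1,1), distance |1-1|+|0-1| = 1
Tile 6: at (1,1), goal (1,2), distance |1-1|+|1-2| = 1
Tile 2: at (1,2), goal (0,1), distance |1-0|+|2-1| = 2
Tile 7: at (2,0), goal (2,0), distance |2-2|+|0-0| = 0
Tile 1: at (2,1), goal (0,0), distance |2-0|+|1-0| = 3
Tile 4: at (2,2), goal (1,0), distance |2-1|+|2-0| = 3
Sum: 2 + 2 + 1 + 1 + 2 + 0 + 3 + 3 = 14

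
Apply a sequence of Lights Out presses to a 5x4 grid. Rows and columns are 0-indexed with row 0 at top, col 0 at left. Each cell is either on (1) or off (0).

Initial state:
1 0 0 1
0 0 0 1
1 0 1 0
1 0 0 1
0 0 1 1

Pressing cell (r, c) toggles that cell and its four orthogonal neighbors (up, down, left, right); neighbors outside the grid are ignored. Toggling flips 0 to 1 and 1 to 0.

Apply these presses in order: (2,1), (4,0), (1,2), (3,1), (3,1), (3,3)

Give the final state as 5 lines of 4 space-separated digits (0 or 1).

Answer: 1 0 1 1
0 0 1 0
0 1 1 1
0 1 1 0
1 1 1 0

Derivation:
After press 1 at (2,1):
1 0 0 1
0 1 0 1
0 1 0 0
1 1 0 1
0 0 1 1

After press 2 at (4,0):
1 0 0 1
0 1 0 1
0 1 0 0
0 1 0 1
1 1 1 1

After press 3 at (1,2):
1 0 1 1
0 0 1 0
0 1 1 0
0 1 0 1
1 1 1 1

After press 4 at (3,1):
1 0 1 1
0 0 1 0
0 0 1 0
1 0 1 1
1 0 1 1

After press 5 at (3,1):
1 0 1 1
0 0 1 0
0 1 1 0
0 1 0 1
1 1 1 1

After press 6 at (3,3):
1 0 1 1
0 0 1 0
0 1 1 1
0 1 1 0
1 1 1 0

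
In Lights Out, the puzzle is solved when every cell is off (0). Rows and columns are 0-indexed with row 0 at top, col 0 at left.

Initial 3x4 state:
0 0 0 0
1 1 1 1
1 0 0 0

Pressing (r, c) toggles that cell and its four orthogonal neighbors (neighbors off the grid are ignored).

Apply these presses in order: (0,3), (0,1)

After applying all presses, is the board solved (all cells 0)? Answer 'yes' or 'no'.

Answer: no

Derivation:
After press 1 at (0,3):
0 0 1 1
1 1 1 0
1 0 0 0

After press 2 at (0,1):
1 1 0 1
1 0 1 0
1 0 0 0

Lights still on: 6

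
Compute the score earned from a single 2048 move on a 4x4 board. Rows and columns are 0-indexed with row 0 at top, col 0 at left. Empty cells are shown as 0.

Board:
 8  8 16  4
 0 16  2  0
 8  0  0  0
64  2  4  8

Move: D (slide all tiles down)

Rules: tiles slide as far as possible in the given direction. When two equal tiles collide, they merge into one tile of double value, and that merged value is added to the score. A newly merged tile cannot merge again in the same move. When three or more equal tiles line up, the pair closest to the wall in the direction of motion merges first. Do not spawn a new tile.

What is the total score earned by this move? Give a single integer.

Slide down:
col 0: [8, 0, 8, 64] -> [0, 0, 16, 64]  score +16 (running 16)
col 1: [8, 16, 0, 2] -> [0, 8, 16, 2]  score +0 (running 16)
col 2: [16, 2, 0, 4] -> [0, 16, 2, 4]  score +0 (running 16)
col 3: [4, 0, 0, 8] -> [0, 0, 4, 8]  score +0 (running 16)
Board after move:
 0  0  0  0
 0  8 16  0
16 16  2  4
64  2  4  8

Answer: 16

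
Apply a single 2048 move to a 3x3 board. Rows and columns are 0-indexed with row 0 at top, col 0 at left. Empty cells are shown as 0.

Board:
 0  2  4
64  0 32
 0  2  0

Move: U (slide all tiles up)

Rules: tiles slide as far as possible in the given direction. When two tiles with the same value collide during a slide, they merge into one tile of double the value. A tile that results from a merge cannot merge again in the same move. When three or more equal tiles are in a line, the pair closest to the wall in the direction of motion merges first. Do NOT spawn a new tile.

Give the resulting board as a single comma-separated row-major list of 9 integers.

Slide up:
col 0: [0, 64, 0] -> [64, 0, 0]
col 1: [2, 0, 2] -> [4, 0, 0]
col 2: [4, 32, 0] -> [4, 32, 0]

Answer: 64, 4, 4, 0, 0, 32, 0, 0, 0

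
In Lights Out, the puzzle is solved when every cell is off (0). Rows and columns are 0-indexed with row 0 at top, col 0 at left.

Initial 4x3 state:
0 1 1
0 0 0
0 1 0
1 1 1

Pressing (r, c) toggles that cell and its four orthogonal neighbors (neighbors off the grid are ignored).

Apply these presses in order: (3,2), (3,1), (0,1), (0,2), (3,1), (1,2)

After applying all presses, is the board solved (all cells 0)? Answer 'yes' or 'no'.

After press 1 at (3,2):
0 1 1
0 0 0
0 1 1
1 0 0

After press 2 at (3,1):
0 1 1
0 0 0
0 0 1
0 1 1

After press 3 at (0,1):
1 0 0
0 1 0
0 0 1
0 1 1

After press 4 at (0,2):
1 1 1
0 1 1
0 0 1
0 1 1

After press 5 at (3,1):
1 1 1
0 1 1
0 1 1
1 0 0

After press 6 at (1,2):
1 1 0
0 0 0
0 1 0
1 0 0

Lights still on: 4

Answer: no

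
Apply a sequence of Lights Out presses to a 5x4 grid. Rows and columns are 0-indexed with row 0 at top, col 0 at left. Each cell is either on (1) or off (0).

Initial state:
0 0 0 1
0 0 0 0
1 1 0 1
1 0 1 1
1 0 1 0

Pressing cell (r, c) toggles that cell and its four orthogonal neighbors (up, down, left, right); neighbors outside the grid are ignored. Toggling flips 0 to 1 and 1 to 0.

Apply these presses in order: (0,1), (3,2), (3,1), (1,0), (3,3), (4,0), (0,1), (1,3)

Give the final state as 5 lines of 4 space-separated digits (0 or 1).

Answer: 1 0 0 0
1 1 1 1
0 0 1 1
1 0 0 1
0 0 0 1

Derivation:
After press 1 at (0,1):
1 1 1 1
0 1 0 0
1 1 0 1
1 0 1 1
1 0 1 0

After press 2 at (3,2):
1 1 1 1
0 1 0 0
1 1 1 1
1 1 0 0
1 0 0 0

After press 3 at (3,1):
1 1 1 1
0 1 0 0
1 0 1 1
0 0 1 0
1 1 0 0

After press 4 at (1,0):
0 1 1 1
1 0 0 0
0 0 1 1
0 0 1 0
1 1 0 0

After press 5 at (3,3):
0 1 1 1
1 0 0 0
0 0 1 0
0 0 0 1
1 1 0 1

After press 6 at (4,0):
0 1 1 1
1 0 0 0
0 0 1 0
1 0 0 1
0 0 0 1

After press 7 at (0,1):
1 0 0 1
1 1 0 0
0 0 1 0
1 0 0 1
0 0 0 1

After press 8 at (1,3):
1 0 0 0
1 1 1 1
0 0 1 1
1 0 0 1
0 0 0 1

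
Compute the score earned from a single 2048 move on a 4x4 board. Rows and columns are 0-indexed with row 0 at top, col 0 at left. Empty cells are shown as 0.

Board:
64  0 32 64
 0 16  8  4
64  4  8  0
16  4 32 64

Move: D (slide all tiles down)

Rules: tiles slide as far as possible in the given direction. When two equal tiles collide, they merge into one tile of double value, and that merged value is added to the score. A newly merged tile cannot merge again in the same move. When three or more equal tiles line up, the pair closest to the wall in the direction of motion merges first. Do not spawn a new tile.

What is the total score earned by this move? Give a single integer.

Slide down:
col 0: [64, 0, 64, 16] -> [0, 0, 128, 16]  score +128 (running 128)
col 1: [0, 16, 4, 4] -> [0, 0, 16, 8]  score +8 (running 136)
col 2: [32, 8, 8, 32] -> [0, 32, 16, 32]  score +16 (running 152)
col 3: [64, 4, 0, 64] -> [0, 64, 4, 64]  score +0 (running 152)
Board after move:
  0   0   0   0
  0   0  32  64
128  16  16   4
 16   8  32  64

Answer: 152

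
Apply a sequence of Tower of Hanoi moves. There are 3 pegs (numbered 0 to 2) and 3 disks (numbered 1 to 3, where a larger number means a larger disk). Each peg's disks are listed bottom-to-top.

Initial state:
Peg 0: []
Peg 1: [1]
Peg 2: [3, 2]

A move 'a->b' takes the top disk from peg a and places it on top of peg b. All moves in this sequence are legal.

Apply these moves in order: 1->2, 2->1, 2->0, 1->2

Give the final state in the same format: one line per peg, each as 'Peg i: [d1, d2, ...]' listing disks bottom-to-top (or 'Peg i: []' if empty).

After move 1 (1->2):
Peg 0: []
Peg 1: []
Peg 2: [3, 2, 1]

After move 2 (2->1):
Peg 0: []
Peg 1: [1]
Peg 2: [3, 2]

After move 3 (2->0):
Peg 0: [2]
Peg 1: [1]
Peg 2: [3]

After move 4 (1->2):
Peg 0: [2]
Peg 1: []
Peg 2: [3, 1]

Answer: Peg 0: [2]
Peg 1: []
Peg 2: [3, 1]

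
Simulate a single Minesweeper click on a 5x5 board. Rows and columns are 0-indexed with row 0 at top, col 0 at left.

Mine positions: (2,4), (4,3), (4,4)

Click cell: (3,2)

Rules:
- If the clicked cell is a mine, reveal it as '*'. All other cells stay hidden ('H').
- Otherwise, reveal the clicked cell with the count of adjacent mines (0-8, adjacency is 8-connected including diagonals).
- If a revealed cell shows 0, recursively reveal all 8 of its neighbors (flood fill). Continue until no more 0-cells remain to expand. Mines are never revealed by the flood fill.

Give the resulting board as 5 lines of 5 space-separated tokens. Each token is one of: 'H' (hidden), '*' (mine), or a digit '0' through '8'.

H H H H H
H H H H H
H H H H H
H H 1 H H
H H H H H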